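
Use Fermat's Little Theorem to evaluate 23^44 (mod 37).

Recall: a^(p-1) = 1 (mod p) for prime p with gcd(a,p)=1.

Step 1: Since 37 is prime, by Fermat's Little Theorem: 23^36 = 1 (mod 37).
Step 2: Reduce exponent: 44 mod 36 = 8.
Step 3: So 23^44 = 23^8 (mod 37).
Step 4: 23^8 mod 37 = 26.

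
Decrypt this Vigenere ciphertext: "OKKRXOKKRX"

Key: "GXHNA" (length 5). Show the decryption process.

Step 1: Key 'GXHNA' has length 5. Extended key: GXHNAGXHNA
Step 2: Decrypt each position:
  O(14) - G(6) = 8 = I
  K(10) - X(23) = 13 = N
  K(10) - H(7) = 3 = D
  R(17) - N(13) = 4 = E
  X(23) - A(0) = 23 = X
  O(14) - G(6) = 8 = I
  K(10) - X(23) = 13 = N
  K(10) - H(7) = 3 = D
  R(17) - N(13) = 4 = E
  X(23) - A(0) = 23 = X
Plaintext: INDEXINDEX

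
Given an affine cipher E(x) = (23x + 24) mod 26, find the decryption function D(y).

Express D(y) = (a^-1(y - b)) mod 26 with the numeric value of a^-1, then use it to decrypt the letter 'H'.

Step 1: Find a^-1, the modular inverse of 23 mod 26.
Step 2: We need 23 * a^-1 = 1 (mod 26).
Step 3: 23 * 17 = 391 = 15 * 26 + 1, so a^-1 = 17.
Step 4: D(y) = 17(y - 24) mod 26.
Step 5: Apply to 'H' (y = 7): D(7) = 17 * (7 - 24) mod 26 = 17 * -17 mod 26 = 23 -> 'X'.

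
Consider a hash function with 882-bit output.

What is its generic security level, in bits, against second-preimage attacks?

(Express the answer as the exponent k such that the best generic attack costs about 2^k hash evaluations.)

Step 1: The hash has a 882-bit output.
Step 2: Second-preimage resistance means: given a specific input x, it should be infeasible to find a different y with h(y) = h(x).
With a 882-bit output, a generic search for a second preimage costs about 2^882 evaluations (each trial matches the fixed target with probability 2^-882).
Step 3: Security level = 882 bits.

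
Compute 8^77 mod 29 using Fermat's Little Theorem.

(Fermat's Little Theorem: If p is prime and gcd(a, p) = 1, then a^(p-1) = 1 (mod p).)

Step 1: Since 29 is prime, by Fermat's Little Theorem: 8^28 = 1 (mod 29).
Step 2: Reduce exponent: 77 mod 28 = 21.
Step 3: So 8^77 = 8^21 (mod 29).
Step 4: 8^21 mod 29 = 12.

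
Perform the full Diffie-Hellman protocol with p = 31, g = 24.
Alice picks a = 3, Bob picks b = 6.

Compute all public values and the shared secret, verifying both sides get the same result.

Step 1: A = g^a mod p = 24^3 mod 31 = 29.
Step 2: B = g^b mod p = 24^6 mod 31 = 4.
Step 3: Alice computes s = B^a mod p = 4^3 mod 31 = 2.
Step 4: Bob computes s = A^b mod p = 29^6 mod 31 = 2.
Both sides agree: shared secret = 2.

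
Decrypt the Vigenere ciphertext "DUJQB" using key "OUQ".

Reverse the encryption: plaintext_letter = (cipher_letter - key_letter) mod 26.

Step 1: Extend key: OUQOU
Step 2: Decrypt each letter (c - k) mod 26:
  D(3) - O(14) = (3-14) mod 26 = 15 = P
  U(20) - U(20) = (20-20) mod 26 = 0 = A
  J(9) - Q(16) = (9-16) mod 26 = 19 = T
  Q(16) - O(14) = (16-14) mod 26 = 2 = C
  B(1) - U(20) = (1-20) mod 26 = 7 = H
Plaintext: PATCH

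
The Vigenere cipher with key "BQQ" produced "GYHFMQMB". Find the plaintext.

Step 1: Extend key: BQQBQQBQ
Step 2: Decrypt each letter (c - k) mod 26:
  G(6) - B(1) = (6-1) mod 26 = 5 = F
  Y(24) - Q(16) = (24-16) mod 26 = 8 = I
  H(7) - Q(16) = (7-16) mod 26 = 17 = R
  F(5) - B(1) = (5-1) mod 26 = 4 = E
  M(12) - Q(16) = (12-16) mod 26 = 22 = W
  Q(16) - Q(16) = (16-16) mod 26 = 0 = A
  M(12) - B(1) = (12-1) mod 26 = 11 = L
  B(1) - Q(16) = (1-16) mod 26 = 11 = L
Plaintext: FIREWALL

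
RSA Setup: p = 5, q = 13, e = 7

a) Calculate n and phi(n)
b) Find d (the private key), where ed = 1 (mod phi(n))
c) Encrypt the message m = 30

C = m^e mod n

Step 1: n = 5 * 13 = 65.
Step 2: phi(n) = (5-1)(13-1) = 4 * 12 = 48.
Step 3: Find d = 7^(-1) mod 48 = 7.
  Verify: 7 * 7 = 49 = 1 (mod 48).
Step 4: C = 30^7 mod 65 = 30.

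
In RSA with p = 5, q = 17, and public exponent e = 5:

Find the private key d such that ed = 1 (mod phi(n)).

Step 1: n = 5 * 17 = 85.
Step 2: phi(n) = 4 * 16 = 64.
Step 3: Find d such that 5 * d = 1 (mod 64).
Step 4: d = 5^(-1) mod 64 = 13.
Verification: 5 * 13 = 65 = 1 * 64 + 1.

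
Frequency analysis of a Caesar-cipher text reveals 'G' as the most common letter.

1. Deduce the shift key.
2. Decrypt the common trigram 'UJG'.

Step 1: In English, 'E' is the most frequent letter (12.7%).
Step 2: The most frequent ciphertext letter is 'G' (position 6).
Step 3: Shift = (6 - 4) mod 26 = 2.
Step 4: Decrypt 'UJG' by shifting back 2:
  U -> S
  J -> H
  G -> E
Step 5: 'UJG' decrypts to 'SHE'.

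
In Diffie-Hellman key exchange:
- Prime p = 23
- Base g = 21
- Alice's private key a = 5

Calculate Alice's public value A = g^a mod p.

Step 1: A = g^a mod p = 21^5 mod 23.
  21^1 mod 23 = 21
  21^2 mod 23 = (21 * 21) mod 23 = 4
  21^3 mod 23 = (4 * 21) mod 23 = 15
  21^4 mod 23 = (15 * 21) mod 23 = 16
  21^5 mod 23 = (16 * 21) mod 23 = 14
Result: A = 14.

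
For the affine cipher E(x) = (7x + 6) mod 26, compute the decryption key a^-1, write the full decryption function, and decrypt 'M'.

Step 1: Find a^-1, the modular inverse of 7 mod 26.
Step 2: We need 7 * a^-1 = 1 (mod 26).
Step 3: 7 * 15 = 105 = 4 * 26 + 1, so a^-1 = 15.
Step 4: D(y) = 15(y - 6) mod 26.
Step 5: Apply to 'M' (y = 12): D(12) = 15 * (12 - 6) mod 26 = 15 * 6 mod 26 = 12 -> 'M'.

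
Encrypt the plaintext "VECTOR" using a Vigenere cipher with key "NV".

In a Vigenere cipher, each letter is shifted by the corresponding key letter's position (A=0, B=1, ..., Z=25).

Step 1: Repeat key to match plaintext length:
  Plaintext: VECTOR
  Key:       NVNVNV
Step 2: Encrypt each letter:
  V(21) + N(13) = (21+13) mod 26 = 8 = I
  E(4) + V(21) = (4+21) mod 26 = 25 = Z
  C(2) + N(13) = (2+13) mod 26 = 15 = P
  T(19) + V(21) = (19+21) mod 26 = 14 = O
  O(14) + N(13) = (14+13) mod 26 = 1 = B
  R(17) + V(21) = (17+21) mod 26 = 12 = M
Ciphertext: IZPOBM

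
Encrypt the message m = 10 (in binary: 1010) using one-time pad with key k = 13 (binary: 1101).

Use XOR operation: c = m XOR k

Step 1: Write out the XOR operation bit by bit:
  Message: 1010
  Key:     1101
  XOR:     0111
Step 2: Convert to decimal: 0111 = 7.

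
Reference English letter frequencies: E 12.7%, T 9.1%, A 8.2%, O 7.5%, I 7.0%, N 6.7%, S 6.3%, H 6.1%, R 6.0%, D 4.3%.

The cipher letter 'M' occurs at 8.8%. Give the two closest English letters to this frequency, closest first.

Step 1: Observed frequency of 'M' is 8.8%.
Step 2: Compute distances to each reference frequency and sort:
  T (9.1%): difference = 0.3% <-- BEST
  A (8.2%): difference = 0.6% <-- RUNNER-UP
  O (7.5%): difference = 1.3%
  I (7.0%): difference = 1.8%
  N (6.7%): difference = 2.1%
Step 3: Most likely is 'T' (9.1%, diff 0.3%); second most likely is 'A' (8.2%, diff 0.6%).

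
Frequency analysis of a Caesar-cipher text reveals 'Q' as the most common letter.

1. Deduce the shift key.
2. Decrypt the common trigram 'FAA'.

Step 1: In English, 'E' is the most frequent letter (12.7%).
Step 2: The most frequent ciphertext letter is 'Q' (position 16).
Step 3: Shift = (16 - 4) mod 26 = 12.
Step 4: Decrypt 'FAA' by shifting back 12:
  F -> T
  A -> O
  A -> O
Step 5: 'FAA' decrypts to 'TOO'.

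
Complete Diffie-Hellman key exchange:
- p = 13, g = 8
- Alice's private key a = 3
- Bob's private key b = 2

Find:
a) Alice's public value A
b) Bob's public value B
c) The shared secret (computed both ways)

Step 1: A = g^a mod p = 8^3 mod 13 = 5.
Step 2: B = g^b mod p = 8^2 mod 13 = 12.
Step 3: Alice computes s = B^a mod p = 12^3 mod 13 = 12.
Step 4: Bob computes s = A^b mod p = 5^2 mod 13 = 12.
Both sides agree: shared secret = 12.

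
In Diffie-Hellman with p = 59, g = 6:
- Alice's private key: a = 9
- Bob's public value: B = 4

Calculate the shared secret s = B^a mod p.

Step 1: s = B^a mod p = 4^9 mod 59.
  4^1 mod 59 = 4
  4^2 mod 59 = (4 * 4) mod 59 = 16
  4^3 mod 59 = (16 * 4) mod 59 = 5
  4^4 mod 59 = (5 * 4) mod 59 = 20
  4^5 mod 59 = (20 * 4) mod 59 = 21
  4^6 mod 59 = (21 * 4) mod 59 = 25
  4^7 mod 59 = (25 * 4) mod 59 = 41
  4^8 mod 59 = (41 * 4) mod 59 = 46
  4^9 mod 59 = (46 * 4) mod 59 = 7
Result: shared secret = 7.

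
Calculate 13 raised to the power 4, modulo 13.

Step 1: Compute 13^4 mod 13 step by step, reducing modulo 13 at each step.
  13^1 mod 13 = 0
  13^2 mod 13 = (0 * 13) mod 13 = 0
  13^3 mod 13 = (0 * 13) mod 13 = 0
  13^4 mod 13 = (0 * 13) mod 13 = 0
Step 2: Result = 0.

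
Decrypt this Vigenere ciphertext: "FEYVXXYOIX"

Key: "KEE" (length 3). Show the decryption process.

Step 1: Key 'KEE' has length 3. Extended key: KEEKEEKEEK
Step 2: Decrypt each position:
  F(5) - K(10) = 21 = V
  E(4) - E(4) = 0 = A
  Y(24) - E(4) = 20 = U
  V(21) - K(10) = 11 = L
  X(23) - E(4) = 19 = T
  X(23) - E(4) = 19 = T
  Y(24) - K(10) = 14 = O
  O(14) - E(4) = 10 = K
  I(8) - E(4) = 4 = E
  X(23) - K(10) = 13 = N
Plaintext: VAULTTOKEN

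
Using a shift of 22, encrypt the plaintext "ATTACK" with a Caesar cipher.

Step 1: For each letter, shift forward by 22 positions (mod 26).
  A (position 0) -> position (0+22) mod 26 = 22 -> W
  T (position 19) -> position (19+22) mod 26 = 15 -> P
  T (position 19) -> position (19+22) mod 26 = 15 -> P
  A (position 0) -> position (0+22) mod 26 = 22 -> W
  C (position 2) -> position (2+22) mod 26 = 24 -> Y
  K (position 10) -> position (10+22) mod 26 = 6 -> G
Result: WPPWYG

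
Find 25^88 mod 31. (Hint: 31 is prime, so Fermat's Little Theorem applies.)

Step 1: Since 31 is prime, by Fermat's Little Theorem: 25^30 = 1 (mod 31).
Step 2: Reduce exponent: 88 mod 30 = 28.
Step 3: So 25^88 = 25^28 (mod 31).
Step 4: 25^28 mod 31 = 25.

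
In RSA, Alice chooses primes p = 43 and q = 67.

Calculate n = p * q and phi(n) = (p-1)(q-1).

Step 1: n = p * q = 43 * 67 = 2881.
Step 2: phi(n) = (p-1)(q-1) = 42 * 66 = 2772.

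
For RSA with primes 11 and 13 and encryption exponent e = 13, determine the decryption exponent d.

Step 1: n = 11 * 13 = 143.
Step 2: phi(n) = 10 * 12 = 120.
Step 3: Find d such that 13 * d = 1 (mod 120).
Step 4: d = 13^(-1) mod 120 = 37.
Verification: 13 * 37 = 481 = 4 * 120 + 1.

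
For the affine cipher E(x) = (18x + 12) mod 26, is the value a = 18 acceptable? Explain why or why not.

Step 1: Compute gcd(18, 26).
Step 2: gcd(18, 26) = 2.
Since gcd = 2 != 1, 18 shares a common factor with 26, so it cannot be used.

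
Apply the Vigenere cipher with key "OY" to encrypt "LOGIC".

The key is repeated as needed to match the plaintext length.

Step 1: Repeat key to match plaintext length:
  Plaintext: LOGIC
  Key:       OYOYO
Step 2: Encrypt each letter:
  L(11) + O(14) = (11+14) mod 26 = 25 = Z
  O(14) + Y(24) = (14+24) mod 26 = 12 = M
  G(6) + O(14) = (6+14) mod 26 = 20 = U
  I(8) + Y(24) = (8+24) mod 26 = 6 = G
  C(2) + O(14) = (2+14) mod 26 = 16 = Q
Ciphertext: ZMUGQ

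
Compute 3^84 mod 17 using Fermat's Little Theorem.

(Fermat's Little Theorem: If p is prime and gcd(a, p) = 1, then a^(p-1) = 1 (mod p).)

Step 1: Since 17 is prime, by Fermat's Little Theorem: 3^16 = 1 (mod 17).
Step 2: Reduce exponent: 84 mod 16 = 4.
Step 3: So 3^84 = 3^4 (mod 17).
Step 4: 3^4 mod 17 = 13.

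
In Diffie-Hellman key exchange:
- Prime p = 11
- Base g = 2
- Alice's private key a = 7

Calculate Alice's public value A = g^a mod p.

Step 1: A = g^a mod p = 2^7 mod 11.
  2^1 mod 11 = 2
  2^2 mod 11 = (2 * 2) mod 11 = 4
  2^3 mod 11 = (4 * 2) mod 11 = 8
  2^4 mod 11 = (8 * 2) mod 11 = 5
  2^5 mod 11 = (5 * 2) mod 11 = 10
  2^6 mod 11 = (10 * 2) mod 11 = 9
  2^7 mod 11 = (9 * 2) mod 11 = 7
Result: A = 7.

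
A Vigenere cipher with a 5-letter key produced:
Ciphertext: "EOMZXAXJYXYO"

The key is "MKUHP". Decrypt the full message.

Step 1: Key 'MKUHP' has length 5. Extended key: MKUHPMKUHPMK
Step 2: Decrypt each position:
  E(4) - M(12) = 18 = S
  O(14) - K(10) = 4 = E
  M(12) - U(20) = 18 = S
  Z(25) - H(7) = 18 = S
  X(23) - P(15) = 8 = I
  A(0) - M(12) = 14 = O
  X(23) - K(10) = 13 = N
  J(9) - U(20) = 15 = P
  Y(24) - H(7) = 17 = R
  X(23) - P(15) = 8 = I
  Y(24) - M(12) = 12 = M
  O(14) - K(10) = 4 = E
Plaintext: SESSIONPRIME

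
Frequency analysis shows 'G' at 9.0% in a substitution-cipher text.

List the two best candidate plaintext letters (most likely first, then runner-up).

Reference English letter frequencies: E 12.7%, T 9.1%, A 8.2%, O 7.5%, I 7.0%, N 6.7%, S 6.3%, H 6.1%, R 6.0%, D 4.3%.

Step 1: Observed frequency of 'G' is 9.0%.
Step 2: Compute distances to each reference frequency and sort:
  T (9.1%): difference = 0.1% <-- BEST
  A (8.2%): difference = 0.8% <-- RUNNER-UP
  O (7.5%): difference = 1.5%
  I (7.0%): difference = 2.0%
  N (6.7%): difference = 2.3%
Step 3: Most likely is 'T' (9.1%, diff 0.1%); second most likely is 'A' (8.2%, diff 0.8%).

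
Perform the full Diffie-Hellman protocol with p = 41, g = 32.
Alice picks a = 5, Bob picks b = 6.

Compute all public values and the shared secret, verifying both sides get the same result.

Step 1: A = g^a mod p = 32^5 mod 41 = 32.
Step 2: B = g^b mod p = 32^6 mod 41 = 40.
Step 3: Alice computes s = B^a mod p = 40^5 mod 41 = 40.
Step 4: Bob computes s = A^b mod p = 32^6 mod 41 = 40.
Both sides agree: shared secret = 40.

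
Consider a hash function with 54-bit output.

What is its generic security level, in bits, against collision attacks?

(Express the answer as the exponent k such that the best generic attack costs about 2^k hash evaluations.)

Step 1: The hash has a 54-bit output.
Step 2: Collision resistance means it should be infeasible to find any x != y with h(x) = h(y).
By the birthday bound, a generic collision search succeeds after about sqrt(2^54) = 2^(54/2) = 2^27 evaluations.
Step 3: Security level = 27 bits.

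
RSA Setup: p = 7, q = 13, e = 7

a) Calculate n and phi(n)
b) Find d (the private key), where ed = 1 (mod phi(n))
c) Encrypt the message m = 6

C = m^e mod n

Step 1: n = 7 * 13 = 91.
Step 2: phi(n) = (7-1)(13-1) = 6 * 12 = 72.
Step 3: Find d = 7^(-1) mod 72 = 31.
  Verify: 7 * 31 = 217 = 1 (mod 72).
Step 4: C = 6^7 mod 91 = 20.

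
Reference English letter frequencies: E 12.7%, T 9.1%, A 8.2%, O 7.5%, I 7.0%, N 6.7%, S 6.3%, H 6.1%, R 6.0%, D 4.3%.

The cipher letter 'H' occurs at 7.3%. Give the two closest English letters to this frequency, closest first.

Step 1: Observed frequency of 'H' is 7.3%.
Step 2: Compute distances to each reference frequency and sort:
  O (7.5%): difference = 0.2% <-- BEST
  I (7.0%): difference = 0.3% <-- RUNNER-UP
  N (6.7%): difference = 0.6%
  A (8.2%): difference = 0.9%
  S (6.3%): difference = 1.0%
Step 3: Most likely is 'O' (7.5%, diff 0.2%); second most likely is 'I' (7.0%, diff 0.3%).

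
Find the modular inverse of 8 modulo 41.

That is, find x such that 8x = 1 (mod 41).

Step 1: We need x such that 8 * x = 1 (mod 41).
Step 2: Using the extended Euclidean algorithm or trial:
  8 * 36 = 288 = 7 * 41 + 1.
Step 3: Since 288 mod 41 = 1, the inverse is x = 36.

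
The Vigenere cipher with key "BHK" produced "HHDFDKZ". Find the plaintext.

Step 1: Extend key: BHKBHKB
Step 2: Decrypt each letter (c - k) mod 26:
  H(7) - B(1) = (7-1) mod 26 = 6 = G
  H(7) - H(7) = (7-7) mod 26 = 0 = A
  D(3) - K(10) = (3-10) mod 26 = 19 = T
  F(5) - B(1) = (5-1) mod 26 = 4 = E
  D(3) - H(7) = (3-7) mod 26 = 22 = W
  K(10) - K(10) = (10-10) mod 26 = 0 = A
  Z(25) - B(1) = (25-1) mod 26 = 24 = Y
Plaintext: GATEWAY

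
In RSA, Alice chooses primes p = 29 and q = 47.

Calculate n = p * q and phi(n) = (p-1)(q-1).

Step 1: n = p * q = 29 * 47 = 1363.
Step 2: phi(n) = (p-1)(q-1) = 28 * 46 = 1288.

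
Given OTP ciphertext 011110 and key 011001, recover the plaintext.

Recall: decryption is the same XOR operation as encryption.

Step 1: XOR ciphertext with key:
  Ciphertext: 011110
  Key:        011001
  XOR:        000111
Step 2: Plaintext = 000111 = 7 in decimal.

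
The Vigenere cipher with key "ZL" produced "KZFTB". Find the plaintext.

Step 1: Extend key: ZLZLZ
Step 2: Decrypt each letter (c - k) mod 26:
  K(10) - Z(25) = (10-25) mod 26 = 11 = L
  Z(25) - L(11) = (25-11) mod 26 = 14 = O
  F(5) - Z(25) = (5-25) mod 26 = 6 = G
  T(19) - L(11) = (19-11) mod 26 = 8 = I
  B(1) - Z(25) = (1-25) mod 26 = 2 = C
Plaintext: LOGIC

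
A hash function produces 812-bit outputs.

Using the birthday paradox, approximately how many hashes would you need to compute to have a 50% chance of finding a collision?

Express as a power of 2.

Step 1: The birthday paradox gives collision probability ~50% after sqrt(2^n) = 2^(n/2) hashes.
Step 2: For 812-bit output: 2^(812/2) = 2^406.
Step 3: Approximately 2^406 hash computations needed.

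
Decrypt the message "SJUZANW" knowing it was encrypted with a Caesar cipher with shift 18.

Step 1: Reverse the shift by subtracting 18 from each letter position.
  S (position 18) -> position (18-18) mod 26 = 0 -> A
  J (position 9) -> position (9-18) mod 26 = 17 -> R
  U (position 20) -> position (20-18) mod 26 = 2 -> C
  Z (position 25) -> position (25-18) mod 26 = 7 -> H
  A (position 0) -> position (0-18) mod 26 = 8 -> I
  N (position 13) -> position (13-18) mod 26 = 21 -> V
  W (position 22) -> position (22-18) mod 26 = 4 -> E
Decrypted message: ARCHIVE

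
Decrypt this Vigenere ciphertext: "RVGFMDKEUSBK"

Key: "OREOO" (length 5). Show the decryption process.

Step 1: Key 'OREOO' has length 5. Extended key: OREOOOREOOOR
Step 2: Decrypt each position:
  R(17) - O(14) = 3 = D
  V(21) - R(17) = 4 = E
  G(6) - E(4) = 2 = C
  F(5) - O(14) = 17 = R
  M(12) - O(14) = 24 = Y
  D(3) - O(14) = 15 = P
  K(10) - R(17) = 19 = T
  E(4) - E(4) = 0 = A
  U(20) - O(14) = 6 = G
  S(18) - O(14) = 4 = E
  B(1) - O(14) = 13 = N
  K(10) - R(17) = 19 = T
Plaintext: DECRYPTAGENT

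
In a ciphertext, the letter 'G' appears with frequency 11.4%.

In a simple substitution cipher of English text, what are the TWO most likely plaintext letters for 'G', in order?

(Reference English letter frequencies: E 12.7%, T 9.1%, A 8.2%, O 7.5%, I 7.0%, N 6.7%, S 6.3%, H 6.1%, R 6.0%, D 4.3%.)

Step 1: Observed frequency of 'G' is 11.4%.
Step 2: Compute distances to each reference frequency and sort:
  E (12.7%): difference = 1.3% <-- BEST
  T (9.1%): difference = 2.3% <-- RUNNER-UP
  A (8.2%): difference = 3.2%
  O (7.5%): difference = 3.9%
  I (7.0%): difference = 4.4%
Step 3: Most likely is 'E' (12.7%, diff 1.3%); second most likely is 'T' (9.1%, diff 2.3%).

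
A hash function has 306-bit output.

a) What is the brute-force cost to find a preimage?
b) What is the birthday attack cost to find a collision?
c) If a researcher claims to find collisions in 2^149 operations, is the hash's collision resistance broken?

Step 1: Preimage resistance requires brute-force of 2^306 operations.
Step 2: Collision resistance (birthday bound) = 2^(306/2) = 2^153.
Step 3: The claimed attack costs 2^149 operations.
Step 4: Since 2^149 < 2^153, the claimed attack beats the generic birthday bound, so collision resistance is broken.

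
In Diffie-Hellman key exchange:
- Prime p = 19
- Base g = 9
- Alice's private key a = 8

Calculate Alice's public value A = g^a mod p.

Step 1: A = g^a mod p = 9^8 mod 19.
  9^1 mod 19 = 9
  9^2 mod 19 = (9 * 9) mod 19 = 5
  9^3 mod 19 = (5 * 9) mod 19 = 7
  9^4 mod 19 = (7 * 9) mod 19 = 6
  9^5 mod 19 = (6 * 9) mod 19 = 16
  9^6 mod 19 = (16 * 9) mod 19 = 11
  9^7 mod 19 = (11 * 9) mod 19 = 4
  9^8 mod 19 = (4 * 9) mod 19 = 17
Result: A = 17.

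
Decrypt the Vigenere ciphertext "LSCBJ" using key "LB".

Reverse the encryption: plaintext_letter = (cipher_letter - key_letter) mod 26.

Step 1: Extend key: LBLBL
Step 2: Decrypt each letter (c - k) mod 26:
  L(11) - L(11) = (11-11) mod 26 = 0 = A
  S(18) - B(1) = (18-1) mod 26 = 17 = R
  C(2) - L(11) = (2-11) mod 26 = 17 = R
  B(1) - B(1) = (1-1) mod 26 = 0 = A
  J(9) - L(11) = (9-11) mod 26 = 24 = Y
Plaintext: ARRAY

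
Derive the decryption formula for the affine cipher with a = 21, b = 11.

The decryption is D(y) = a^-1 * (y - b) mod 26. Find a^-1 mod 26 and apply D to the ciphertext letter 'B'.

Step 1: Find a^-1, the modular inverse of 21 mod 26.
Step 2: We need 21 * a^-1 = 1 (mod 26).
Step 3: 21 * 5 = 105 = 4 * 26 + 1, so a^-1 = 5.
Step 4: D(y) = 5(y - 11) mod 26.
Step 5: Apply to 'B' (y = 1): D(1) = 5 * (1 - 11) mod 26 = 5 * -10 mod 26 = 2 -> 'C'.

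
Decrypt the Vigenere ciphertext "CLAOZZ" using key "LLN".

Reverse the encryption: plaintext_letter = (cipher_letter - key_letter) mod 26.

Step 1: Extend key: LLNLLN
Step 2: Decrypt each letter (c - k) mod 26:
  C(2) - L(11) = (2-11) mod 26 = 17 = R
  L(11) - L(11) = (11-11) mod 26 = 0 = A
  A(0) - N(13) = (0-13) mod 26 = 13 = N
  O(14) - L(11) = (14-11) mod 26 = 3 = D
  Z(25) - L(11) = (25-11) mod 26 = 14 = O
  Z(25) - N(13) = (25-13) mod 26 = 12 = M
Plaintext: RANDOM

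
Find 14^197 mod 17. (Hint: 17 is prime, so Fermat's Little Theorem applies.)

Step 1: Since 17 is prime, by Fermat's Little Theorem: 14^16 = 1 (mod 17).
Step 2: Reduce exponent: 197 mod 16 = 5.
Step 3: So 14^197 = 14^5 (mod 17).
Step 4: 14^5 mod 17 = 12.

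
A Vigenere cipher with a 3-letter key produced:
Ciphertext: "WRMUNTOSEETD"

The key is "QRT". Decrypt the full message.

Step 1: Key 'QRT' has length 3. Extended key: QRTQRTQRTQRT
Step 2: Decrypt each position:
  W(22) - Q(16) = 6 = G
  R(17) - R(17) = 0 = A
  M(12) - T(19) = 19 = T
  U(20) - Q(16) = 4 = E
  N(13) - R(17) = 22 = W
  T(19) - T(19) = 0 = A
  O(14) - Q(16) = 24 = Y
  S(18) - R(17) = 1 = B
  E(4) - T(19) = 11 = L
  E(4) - Q(16) = 14 = O
  T(19) - R(17) = 2 = C
  D(3) - T(19) = 10 = K
Plaintext: GATEWAYBLOCK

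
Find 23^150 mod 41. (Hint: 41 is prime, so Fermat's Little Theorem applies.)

Step 1: Since 41 is prime, by Fermat's Little Theorem: 23^40 = 1 (mod 41).
Step 2: Reduce exponent: 150 mod 40 = 30.
Step 3: So 23^150 = 23^30 (mod 41).
Step 4: 23^30 mod 41 = 1.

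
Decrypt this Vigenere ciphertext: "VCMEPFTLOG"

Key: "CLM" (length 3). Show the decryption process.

Step 1: Key 'CLM' has length 3. Extended key: CLMCLMCLMC
Step 2: Decrypt each position:
  V(21) - C(2) = 19 = T
  C(2) - L(11) = 17 = R
  M(12) - M(12) = 0 = A
  E(4) - C(2) = 2 = C
  P(15) - L(11) = 4 = E
  F(5) - M(12) = 19 = T
  T(19) - C(2) = 17 = R
  L(11) - L(11) = 0 = A
  O(14) - M(12) = 2 = C
  G(6) - C(2) = 4 = E
Plaintext: TRACETRACE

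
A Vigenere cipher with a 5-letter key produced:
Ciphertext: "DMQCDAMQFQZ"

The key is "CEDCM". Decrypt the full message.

Step 1: Key 'CEDCM' has length 5. Extended key: CEDCMCEDCMC
Step 2: Decrypt each position:
  D(3) - C(2) = 1 = B
  M(12) - E(4) = 8 = I
  Q(16) - D(3) = 13 = N
  C(2) - C(2) = 0 = A
  D(3) - M(12) = 17 = R
  A(0) - C(2) = 24 = Y
  M(12) - E(4) = 8 = I
  Q(16) - D(3) = 13 = N
  F(5) - C(2) = 3 = D
  Q(16) - M(12) = 4 = E
  Z(25) - C(2) = 23 = X
Plaintext: BINARYINDEX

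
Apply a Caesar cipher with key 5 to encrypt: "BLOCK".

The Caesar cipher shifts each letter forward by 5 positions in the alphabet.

Step 1: For each letter, shift forward by 5 positions (mod 26).
  B (position 1) -> position (1+5) mod 26 = 6 -> G
  L (position 11) -> position (11+5) mod 26 = 16 -> Q
  O (position 14) -> position (14+5) mod 26 = 19 -> T
  C (position 2) -> position (2+5) mod 26 = 7 -> H
  K (position 10) -> position (10+5) mod 26 = 15 -> P
Result: GQTHP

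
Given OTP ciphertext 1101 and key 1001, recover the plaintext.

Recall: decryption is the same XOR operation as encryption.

Step 1: XOR ciphertext with key:
  Ciphertext: 1101
  Key:        1001
  XOR:        0100
Step 2: Plaintext = 0100 = 4 in decimal.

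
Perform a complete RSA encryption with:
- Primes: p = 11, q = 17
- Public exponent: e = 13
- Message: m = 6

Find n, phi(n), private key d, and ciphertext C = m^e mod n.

Step 1: n = 11 * 17 = 187.
Step 2: phi(n) = (11-1)(17-1) = 10 * 16 = 160.
Step 3: Find d = 13^(-1) mod 160 = 37.
  Verify: 13 * 37 = 481 = 1 (mod 160).
Step 4: C = 6^13 mod 187 = 95.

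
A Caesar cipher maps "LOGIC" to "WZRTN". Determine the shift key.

Step 1: Compare first letters: L (position 11) -> W (position 22).
Step 2: Shift = (22 - 11) mod 26 = 11.
The shift value is 11.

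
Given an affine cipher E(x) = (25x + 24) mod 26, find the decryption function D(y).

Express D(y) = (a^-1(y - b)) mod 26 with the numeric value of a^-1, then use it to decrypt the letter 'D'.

Step 1: Find a^-1, the modular inverse of 25 mod 26.
Step 2: We need 25 * a^-1 = 1 (mod 26).
Step 3: 25 * 25 = 625 = 24 * 26 + 1, so a^-1 = 25.
Step 4: D(y) = 25(y - 24) mod 26.
Step 5: Apply to 'D' (y = 3): D(3) = 25 * (3 - 24) mod 26 = 25 * -21 mod 26 = 21 -> 'V'.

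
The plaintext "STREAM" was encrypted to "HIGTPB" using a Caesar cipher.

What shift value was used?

Step 1: Compare first letters: S (position 18) -> H (position 7).
Step 2: Shift = (7 - 18) mod 26 = 15.
The shift value is 15.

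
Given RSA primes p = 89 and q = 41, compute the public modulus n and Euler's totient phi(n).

Step 1: n = p * q = 89 * 41 = 3649.
Step 2: phi(n) = (p-1)(q-1) = 88 * 40 = 3520.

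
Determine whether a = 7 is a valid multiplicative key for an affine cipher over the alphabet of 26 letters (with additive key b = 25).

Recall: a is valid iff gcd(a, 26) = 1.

Step 1: Compute gcd(7, 26).
Step 2: gcd(7, 26) = 1.
Since gcd = 1, 7 is coprime with 26, so it is a valid key.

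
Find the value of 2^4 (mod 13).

Step 1: Compute 2^4 mod 13 step by step, reducing modulo 13 at each step.
  2^1 mod 13 = 2
  2^2 mod 13 = (2 * 2) mod 13 = 4
  2^3 mod 13 = (4 * 2) mod 13 = 8
  2^4 mod 13 = (8 * 2) mod 13 = 3
Step 2: Result = 3.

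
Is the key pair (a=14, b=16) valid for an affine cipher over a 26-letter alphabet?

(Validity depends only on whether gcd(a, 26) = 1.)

Step 1: Compute gcd(14, 26).
Step 2: gcd(14, 26) = 2.
Since gcd = 2 != 1, 14 shares a common factor with 26, so it cannot be used.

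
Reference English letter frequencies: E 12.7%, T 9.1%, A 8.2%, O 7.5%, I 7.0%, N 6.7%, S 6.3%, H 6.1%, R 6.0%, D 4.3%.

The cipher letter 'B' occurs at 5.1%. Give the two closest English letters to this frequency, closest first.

Step 1: Observed frequency of 'B' is 5.1%.
Step 2: Compute distances to each reference frequency and sort:
  D (4.3%): difference = 0.8% <-- BEST
  R (6.0%): difference = 0.9% <-- RUNNER-UP
  H (6.1%): difference = 1.0%
  S (6.3%): difference = 1.2%
  N (6.7%): difference = 1.6%
Step 3: Most likely is 'D' (4.3%, diff 0.8%); second most likely is 'R' (6.0%, diff 0.9%).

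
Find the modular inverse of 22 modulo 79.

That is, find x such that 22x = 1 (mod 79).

Step 1: We need x such that 22 * x = 1 (mod 79).
Step 2: Using the extended Euclidean algorithm or trial:
  22 * 18 = 396 = 5 * 79 + 1.
Step 3: Since 396 mod 79 = 1, the inverse is x = 18.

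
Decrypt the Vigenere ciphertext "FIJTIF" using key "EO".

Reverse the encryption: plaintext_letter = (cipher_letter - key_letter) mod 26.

Step 1: Extend key: EOEOEO
Step 2: Decrypt each letter (c - k) mod 26:
  F(5) - E(4) = (5-4) mod 26 = 1 = B
  I(8) - O(14) = (8-14) mod 26 = 20 = U
  J(9) - E(4) = (9-4) mod 26 = 5 = F
  T(19) - O(14) = (19-14) mod 26 = 5 = F
  I(8) - E(4) = (8-4) mod 26 = 4 = E
  F(5) - O(14) = (5-14) mod 26 = 17 = R
Plaintext: BUFFER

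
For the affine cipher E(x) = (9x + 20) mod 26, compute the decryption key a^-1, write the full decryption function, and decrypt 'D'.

Step 1: Find a^-1, the modular inverse of 9 mod 26.
Step 2: We need 9 * a^-1 = 1 (mod 26).
Step 3: 9 * 3 = 27 = 1 * 26 + 1, so a^-1 = 3.
Step 4: D(y) = 3(y - 20) mod 26.
Step 5: Apply to 'D' (y = 3): D(3) = 3 * (3 - 20) mod 26 = 3 * -17 mod 26 = 1 -> 'B'.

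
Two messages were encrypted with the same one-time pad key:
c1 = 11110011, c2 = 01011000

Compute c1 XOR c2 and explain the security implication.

Step 1: c1 XOR c2 = (m1 XOR k) XOR (m2 XOR k).
Step 2: By XOR associativity/commutativity: = m1 XOR m2 XOR k XOR k = m1 XOR m2.
Step 3: 11110011 XOR 01011000 = 10101011 = 171.
Step 4: The key cancels out! An attacker learns m1 XOR m2 = 171, revealing the relationship between plaintexts.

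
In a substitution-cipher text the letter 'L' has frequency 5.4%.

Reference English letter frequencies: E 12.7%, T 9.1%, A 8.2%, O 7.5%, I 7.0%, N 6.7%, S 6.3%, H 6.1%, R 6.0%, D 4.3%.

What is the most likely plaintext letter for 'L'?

Step 1: The observed frequency is 5.4%.
Step 2: Compare with English frequencies:
  E: 12.7% (difference: 7.3%)
  T: 9.1% (difference: 3.7%)
  A: 8.2% (difference: 2.8%)
  O: 7.5% (difference: 2.1%)
  I: 7.0% (difference: 1.6%)
  N: 6.7% (difference: 1.3%)
  S: 6.3% (difference: 0.9%)
  H: 6.1% (difference: 0.7%)
  R: 6.0% (difference: 0.6%) <-- closest
  D: 4.3% (difference: 1.1%)
Step 3: 'L' most likely represents 'R' (frequency 6.0%).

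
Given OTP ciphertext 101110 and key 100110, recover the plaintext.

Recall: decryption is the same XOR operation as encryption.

Step 1: XOR ciphertext with key:
  Ciphertext: 101110
  Key:        100110
  XOR:        001000
Step 2: Plaintext = 001000 = 8 in decimal.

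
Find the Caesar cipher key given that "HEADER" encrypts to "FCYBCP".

Step 1: Compare first letters: H (position 7) -> F (position 5).
Step 2: Shift = (5 - 7) mod 26 = 24.
The shift value is 24.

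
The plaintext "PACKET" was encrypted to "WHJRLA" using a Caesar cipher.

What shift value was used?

Step 1: Compare first letters: P (position 15) -> W (position 22).
Step 2: Shift = (22 - 15) mod 26 = 7.
The shift value is 7.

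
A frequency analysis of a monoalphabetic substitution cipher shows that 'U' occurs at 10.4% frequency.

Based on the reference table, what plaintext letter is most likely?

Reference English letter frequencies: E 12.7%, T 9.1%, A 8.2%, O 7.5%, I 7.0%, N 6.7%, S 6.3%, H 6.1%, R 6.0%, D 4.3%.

Step 1: The observed frequency is 10.4%.
Step 2: Compare with English frequencies:
  E: 12.7% (difference: 2.3%)
  T: 9.1% (difference: 1.3%) <-- closest
  A: 8.2% (difference: 2.2%)
  O: 7.5% (difference: 2.9%)
  I: 7.0% (difference: 3.4%)
  N: 6.7% (difference: 3.7%)
  S: 6.3% (difference: 4.1%)
  H: 6.1% (difference: 4.3%)
  R: 6.0% (difference: 4.4%)
  D: 4.3% (difference: 6.1%)
Step 3: 'U' most likely represents 'T' (frequency 9.1%).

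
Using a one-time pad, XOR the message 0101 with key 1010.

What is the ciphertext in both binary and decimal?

Step 1: Write out the XOR operation bit by bit:
  Message: 0101
  Key:     1010
  XOR:     1111
Step 2: Convert to decimal: 1111 = 15.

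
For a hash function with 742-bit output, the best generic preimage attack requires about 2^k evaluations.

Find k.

Step 1: The hash has a 742-bit output.
Step 2: Preimage resistance means: given a digest h(x), it should be infeasible to find any input that hashes to it.
With a 742-bit output there are 2^742 possible digests, so a generic brute-force preimage search costs about 2^742 evaluations.
Step 3: Security level = 742 bits.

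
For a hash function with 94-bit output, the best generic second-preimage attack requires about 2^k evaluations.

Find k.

Step 1: The hash has a 94-bit output.
Step 2: Second-preimage resistance means: given a specific input x, it should be infeasible to find a different y with h(y) = h(x).
With a 94-bit output, a generic search for a second preimage costs about 2^94 evaluations (each trial matches the fixed target with probability 2^-94).
Step 3: Security level = 94 bits.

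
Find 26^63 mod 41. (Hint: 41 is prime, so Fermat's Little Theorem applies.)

Step 1: Since 41 is prime, by Fermat's Little Theorem: 26^40 = 1 (mod 41).
Step 2: Reduce exponent: 63 mod 40 = 23.
Step 3: So 26^63 = 26^23 (mod 41).
Step 4: 26^23 mod 41 = 13.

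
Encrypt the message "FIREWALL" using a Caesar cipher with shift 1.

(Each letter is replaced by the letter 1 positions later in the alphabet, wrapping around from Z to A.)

Step 1: For each letter, shift forward by 1 positions (mod 26).
  F (position 5) -> position (5+1) mod 26 = 6 -> G
  I (position 8) -> position (8+1) mod 26 = 9 -> J
  R (position 17) -> position (17+1) mod 26 = 18 -> S
  E (position 4) -> position (4+1) mod 26 = 5 -> F
  W (position 22) -> position (22+1) mod 26 = 23 -> X
  A (position 0) -> position (0+1) mod 26 = 1 -> B
  L (position 11) -> position (11+1) mod 26 = 12 -> M
  L (position 11) -> position (11+1) mod 26 = 12 -> M
Result: GJSFXBMM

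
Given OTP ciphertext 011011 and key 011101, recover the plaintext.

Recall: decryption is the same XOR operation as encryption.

Step 1: XOR ciphertext with key:
  Ciphertext: 011011
  Key:        011101
  XOR:        000110
Step 2: Plaintext = 000110 = 6 in decimal.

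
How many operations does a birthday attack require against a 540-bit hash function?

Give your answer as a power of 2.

Step 1: The birthday paradox gives collision probability ~50% after sqrt(2^n) = 2^(n/2) hashes.
Step 2: For 540-bit output: 2^(540/2) = 2^270.
Step 3: Approximately 2^270 hash computations needed.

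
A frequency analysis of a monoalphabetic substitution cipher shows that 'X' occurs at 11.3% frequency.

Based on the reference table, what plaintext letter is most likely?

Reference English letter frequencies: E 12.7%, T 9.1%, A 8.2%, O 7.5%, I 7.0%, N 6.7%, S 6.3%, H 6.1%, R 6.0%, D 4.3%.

Step 1: The observed frequency is 11.3%.
Step 2: Compare with English frequencies:
  E: 12.7% (difference: 1.4%) <-- closest
  T: 9.1% (difference: 2.2%)
  A: 8.2% (difference: 3.1%)
  O: 7.5% (difference: 3.8%)
  I: 7.0% (difference: 4.3%)
  N: 6.7% (difference: 4.6%)
  S: 6.3% (difference: 5.0%)
  H: 6.1% (difference: 5.2%)
  R: 6.0% (difference: 5.3%)
  D: 4.3% (difference: 7.0%)
Step 3: 'X' most likely represents 'E' (frequency 12.7%).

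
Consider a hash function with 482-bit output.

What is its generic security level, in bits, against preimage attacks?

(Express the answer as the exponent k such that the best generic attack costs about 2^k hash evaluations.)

Step 1: The hash has a 482-bit output.
Step 2: Preimage resistance means: given a digest h(x), it should be infeasible to find any input that hashes to it.
With a 482-bit output there are 2^482 possible digests, so a generic brute-force preimage search costs about 2^482 evaluations.
Step 3: Security level = 482 bits.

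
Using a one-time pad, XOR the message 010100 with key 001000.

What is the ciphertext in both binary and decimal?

Step 1: Write out the XOR operation bit by bit:
  Message: 010100
  Key:     001000
  XOR:     011100
Step 2: Convert to decimal: 011100 = 28.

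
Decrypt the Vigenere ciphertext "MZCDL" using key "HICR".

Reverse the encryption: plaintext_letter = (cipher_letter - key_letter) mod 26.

Step 1: Extend key: HICRH
Step 2: Decrypt each letter (c - k) mod 26:
  M(12) - H(7) = (12-7) mod 26 = 5 = F
  Z(25) - I(8) = (25-8) mod 26 = 17 = R
  C(2) - C(2) = (2-2) mod 26 = 0 = A
  D(3) - R(17) = (3-17) mod 26 = 12 = M
  L(11) - H(7) = (11-7) mod 26 = 4 = E
Plaintext: FRAME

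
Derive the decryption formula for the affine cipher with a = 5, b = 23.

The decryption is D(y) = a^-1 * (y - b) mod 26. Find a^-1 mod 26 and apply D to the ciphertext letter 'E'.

Step 1: Find a^-1, the modular inverse of 5 mod 26.
Step 2: We need 5 * a^-1 = 1 (mod 26).
Step 3: 5 * 21 = 105 = 4 * 26 + 1, so a^-1 = 21.
Step 4: D(y) = 21(y - 23) mod 26.
Step 5: Apply to 'E' (y = 4): D(4) = 21 * (4 - 23) mod 26 = 21 * -19 mod 26 = 17 -> 'R'.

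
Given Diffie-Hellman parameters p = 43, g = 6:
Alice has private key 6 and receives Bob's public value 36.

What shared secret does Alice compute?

Step 1: s = B^a mod p = 36^6 mod 43.
  36^1 mod 43 = 36
  36^2 mod 43 = (36 * 36) mod 43 = 6
  36^3 mod 43 = (6 * 36) mod 43 = 1
  36^4 mod 43 = (1 * 36) mod 43 = 36
  36^5 mod 43 = (36 * 36) mod 43 = 6
  36^6 mod 43 = (6 * 36) mod 43 = 1
Result: shared secret = 1.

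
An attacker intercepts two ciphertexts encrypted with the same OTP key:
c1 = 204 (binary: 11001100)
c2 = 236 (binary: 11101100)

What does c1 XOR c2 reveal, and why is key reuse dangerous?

Step 1: c1 XOR c2 = (m1 XOR k) XOR (m2 XOR k).
Step 2: By XOR associativity/commutativity: = m1 XOR m2 XOR k XOR k = m1 XOR m2.
Step 3: 11001100 XOR 11101100 = 00100000 = 32.
Step 4: The key cancels out! An attacker learns m1 XOR m2 = 32, revealing the relationship between plaintexts.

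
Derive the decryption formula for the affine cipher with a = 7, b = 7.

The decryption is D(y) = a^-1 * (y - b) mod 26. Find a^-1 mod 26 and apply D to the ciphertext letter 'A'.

Step 1: Find a^-1, the modular inverse of 7 mod 26.
Step 2: We need 7 * a^-1 = 1 (mod 26).
Step 3: 7 * 15 = 105 = 4 * 26 + 1, so a^-1 = 15.
Step 4: D(y) = 15(y - 7) mod 26.
Step 5: Apply to 'A' (y = 0): D(0) = 15 * (0 - 7) mod 26 = 15 * -7 mod 26 = 25 -> 'Z'.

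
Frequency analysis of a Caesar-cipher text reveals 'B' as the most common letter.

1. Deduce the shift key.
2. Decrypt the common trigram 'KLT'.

Step 1: In English, 'E' is the most frequent letter (12.7%).
Step 2: The most frequent ciphertext letter is 'B' (position 1).
Step 3: Shift = (1 - 4) mod 26 = 23.
Step 4: Decrypt 'KLT' by shifting back 23:
  K -> N
  L -> O
  T -> W
Step 5: 'KLT' decrypts to 'NOW'.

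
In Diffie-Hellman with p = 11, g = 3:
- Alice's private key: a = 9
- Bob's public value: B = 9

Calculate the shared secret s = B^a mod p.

Step 1: s = B^a mod p = 9^9 mod 11.
  9^1 mod 11 = 9
  9^2 mod 11 = (9 * 9) mod 11 = 4
  9^3 mod 11 = (4 * 9) mod 11 = 3
  9^4 mod 11 = (3 * 9) mod 11 = 5
  9^5 mod 11 = (5 * 9) mod 11 = 1
  9^6 mod 11 = (1 * 9) mod 11 = 9
  9^7 mod 11 = (9 * 9) mod 11 = 4
  9^8 mod 11 = (4 * 9) mod 11 = 3
  9^9 mod 11 = (3 * 9) mod 11 = 5
Result: shared secret = 5.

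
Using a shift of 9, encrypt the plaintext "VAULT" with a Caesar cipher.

Step 1: For each letter, shift forward by 9 positions (mod 26).
  V (position 21) -> position (21+9) mod 26 = 4 -> E
  A (position 0) -> position (0+9) mod 26 = 9 -> J
  U (position 20) -> position (20+9) mod 26 = 3 -> D
  L (position 11) -> position (11+9) mod 26 = 20 -> U
  T (position 19) -> position (19+9) mod 26 = 2 -> C
Result: EJDUC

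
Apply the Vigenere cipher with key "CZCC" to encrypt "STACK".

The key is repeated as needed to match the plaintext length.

Step 1: Repeat key to match plaintext length:
  Plaintext: STACK
  Key:       CZCCC
Step 2: Encrypt each letter:
  S(18) + C(2) = (18+2) mod 26 = 20 = U
  T(19) + Z(25) = (19+25) mod 26 = 18 = S
  A(0) + C(2) = (0+2) mod 26 = 2 = C
  C(2) + C(2) = (2+2) mod 26 = 4 = E
  K(10) + C(2) = (10+2) mod 26 = 12 = M
Ciphertext: USCEM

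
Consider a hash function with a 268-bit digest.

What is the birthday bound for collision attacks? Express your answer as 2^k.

Step 1: The birthday paradox gives collision probability ~50% after sqrt(2^n) = 2^(n/2) hashes.
Step 2: For 268-bit output: 2^(268/2) = 2^134.
Step 3: Approximately 2^134 hash computations needed.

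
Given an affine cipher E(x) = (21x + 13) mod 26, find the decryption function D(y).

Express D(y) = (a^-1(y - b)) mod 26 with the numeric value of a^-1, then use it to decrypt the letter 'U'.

Step 1: Find a^-1, the modular inverse of 21 mod 26.
Step 2: We need 21 * a^-1 = 1 (mod 26).
Step 3: 21 * 5 = 105 = 4 * 26 + 1, so a^-1 = 5.
Step 4: D(y) = 5(y - 13) mod 26.
Step 5: Apply to 'U' (y = 20): D(20) = 5 * (20 - 13) mod 26 = 5 * 7 mod 26 = 9 -> 'J'.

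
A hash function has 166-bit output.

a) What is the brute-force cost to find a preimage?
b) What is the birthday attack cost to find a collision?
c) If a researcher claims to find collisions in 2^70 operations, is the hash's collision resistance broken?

Step 1: Preimage resistance requires brute-force of 2^166 operations.
Step 2: Collision resistance (birthday bound) = 2^(166/2) = 2^83.
Step 3: The claimed attack costs 2^70 operations.
Step 4: Since 2^70 < 2^83, the claimed attack beats the generic birthday bound, so collision resistance is broken.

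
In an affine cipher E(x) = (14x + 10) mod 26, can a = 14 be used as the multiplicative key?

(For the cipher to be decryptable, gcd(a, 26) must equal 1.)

Step 1: Compute gcd(14, 26).
Step 2: gcd(14, 26) = 2.
Since gcd = 2 != 1, 14 shares a common factor with 26, so it cannot be used.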